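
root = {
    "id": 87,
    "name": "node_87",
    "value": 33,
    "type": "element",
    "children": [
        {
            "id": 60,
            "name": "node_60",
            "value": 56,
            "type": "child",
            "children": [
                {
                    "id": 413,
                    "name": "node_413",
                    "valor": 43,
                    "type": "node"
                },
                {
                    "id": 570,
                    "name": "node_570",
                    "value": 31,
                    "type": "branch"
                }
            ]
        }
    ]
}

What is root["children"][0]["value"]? 56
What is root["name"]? "node_87"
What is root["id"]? 87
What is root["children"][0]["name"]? "node_60"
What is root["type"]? "element"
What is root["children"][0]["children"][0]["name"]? "node_413"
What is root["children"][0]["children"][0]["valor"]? 43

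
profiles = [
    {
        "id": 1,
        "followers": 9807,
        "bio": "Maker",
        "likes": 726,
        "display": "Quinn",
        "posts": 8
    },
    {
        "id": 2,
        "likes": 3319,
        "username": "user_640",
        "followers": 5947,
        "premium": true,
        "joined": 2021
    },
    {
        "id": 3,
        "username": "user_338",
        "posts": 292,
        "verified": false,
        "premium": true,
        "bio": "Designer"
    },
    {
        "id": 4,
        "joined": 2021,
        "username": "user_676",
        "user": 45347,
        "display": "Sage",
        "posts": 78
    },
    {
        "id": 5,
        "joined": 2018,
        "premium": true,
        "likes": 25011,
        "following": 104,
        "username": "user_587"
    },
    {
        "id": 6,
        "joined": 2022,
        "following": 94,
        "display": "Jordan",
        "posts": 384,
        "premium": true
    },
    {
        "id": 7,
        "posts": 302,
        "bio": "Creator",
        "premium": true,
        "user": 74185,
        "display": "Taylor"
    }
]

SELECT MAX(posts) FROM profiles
384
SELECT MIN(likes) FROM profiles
726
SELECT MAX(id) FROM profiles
7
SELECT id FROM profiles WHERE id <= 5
[1, 2, 3, 4, 5]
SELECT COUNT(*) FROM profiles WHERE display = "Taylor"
1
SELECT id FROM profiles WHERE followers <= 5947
[2]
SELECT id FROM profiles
[1, 2, 3, 4, 5, 6, 7]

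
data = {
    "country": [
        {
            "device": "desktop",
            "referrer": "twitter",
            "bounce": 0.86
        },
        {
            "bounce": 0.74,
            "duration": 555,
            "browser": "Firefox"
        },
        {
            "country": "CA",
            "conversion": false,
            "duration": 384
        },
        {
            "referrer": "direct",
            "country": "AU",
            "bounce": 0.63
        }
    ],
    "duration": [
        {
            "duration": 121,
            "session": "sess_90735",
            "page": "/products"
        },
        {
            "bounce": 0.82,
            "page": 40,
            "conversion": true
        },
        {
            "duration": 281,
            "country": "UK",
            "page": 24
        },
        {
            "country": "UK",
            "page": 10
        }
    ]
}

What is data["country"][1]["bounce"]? 0.74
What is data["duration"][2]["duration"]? 281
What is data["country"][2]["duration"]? 384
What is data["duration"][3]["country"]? "UK"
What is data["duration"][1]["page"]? 40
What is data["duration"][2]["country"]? "UK"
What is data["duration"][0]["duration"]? 121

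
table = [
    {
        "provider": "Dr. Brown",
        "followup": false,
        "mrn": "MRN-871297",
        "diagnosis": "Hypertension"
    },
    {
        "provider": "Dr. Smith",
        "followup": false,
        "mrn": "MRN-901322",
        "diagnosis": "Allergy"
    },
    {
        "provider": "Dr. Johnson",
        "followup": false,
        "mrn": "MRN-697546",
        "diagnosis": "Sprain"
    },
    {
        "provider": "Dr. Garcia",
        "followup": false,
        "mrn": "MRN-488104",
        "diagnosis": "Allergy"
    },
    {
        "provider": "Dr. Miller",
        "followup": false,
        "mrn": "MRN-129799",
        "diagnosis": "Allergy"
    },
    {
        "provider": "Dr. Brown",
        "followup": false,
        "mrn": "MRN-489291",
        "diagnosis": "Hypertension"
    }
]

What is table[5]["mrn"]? "MRN-489291"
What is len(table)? 6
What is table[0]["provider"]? "Dr. Brown"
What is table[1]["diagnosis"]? "Allergy"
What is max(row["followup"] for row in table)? False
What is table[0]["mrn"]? "MRN-871297"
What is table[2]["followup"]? False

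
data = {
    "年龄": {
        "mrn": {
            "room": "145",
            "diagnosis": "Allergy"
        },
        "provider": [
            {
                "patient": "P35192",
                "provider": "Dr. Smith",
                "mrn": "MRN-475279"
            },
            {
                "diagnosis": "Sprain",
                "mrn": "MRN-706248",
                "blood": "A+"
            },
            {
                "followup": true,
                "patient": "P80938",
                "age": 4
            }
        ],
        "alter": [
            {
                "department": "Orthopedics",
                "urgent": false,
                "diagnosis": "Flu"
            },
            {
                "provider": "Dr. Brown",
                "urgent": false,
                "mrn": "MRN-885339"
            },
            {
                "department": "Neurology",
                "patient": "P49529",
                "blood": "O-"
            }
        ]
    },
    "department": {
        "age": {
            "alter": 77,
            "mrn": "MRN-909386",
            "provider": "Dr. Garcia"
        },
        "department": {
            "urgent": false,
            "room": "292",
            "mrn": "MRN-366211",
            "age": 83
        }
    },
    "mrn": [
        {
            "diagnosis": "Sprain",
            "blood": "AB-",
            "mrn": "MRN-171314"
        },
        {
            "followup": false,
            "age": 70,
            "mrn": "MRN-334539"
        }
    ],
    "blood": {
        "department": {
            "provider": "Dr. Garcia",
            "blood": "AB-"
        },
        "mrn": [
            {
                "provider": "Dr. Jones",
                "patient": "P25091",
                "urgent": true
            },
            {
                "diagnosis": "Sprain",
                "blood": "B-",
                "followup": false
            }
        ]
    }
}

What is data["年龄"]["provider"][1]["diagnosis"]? "Sprain"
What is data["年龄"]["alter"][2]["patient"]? "P49529"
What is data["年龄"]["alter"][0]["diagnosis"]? "Flu"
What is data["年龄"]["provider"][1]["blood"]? "A+"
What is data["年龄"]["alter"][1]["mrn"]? "MRN-885339"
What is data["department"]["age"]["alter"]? 77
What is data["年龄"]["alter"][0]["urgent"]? False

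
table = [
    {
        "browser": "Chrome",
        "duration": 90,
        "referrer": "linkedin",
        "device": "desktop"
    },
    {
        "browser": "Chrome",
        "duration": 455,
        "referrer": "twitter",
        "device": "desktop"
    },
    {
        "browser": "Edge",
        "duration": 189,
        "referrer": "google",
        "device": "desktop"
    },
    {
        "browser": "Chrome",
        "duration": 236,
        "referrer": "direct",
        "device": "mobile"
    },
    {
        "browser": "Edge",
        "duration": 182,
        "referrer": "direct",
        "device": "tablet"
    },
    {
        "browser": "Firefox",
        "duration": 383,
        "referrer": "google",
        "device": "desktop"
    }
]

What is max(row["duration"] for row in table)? 455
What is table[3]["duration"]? 236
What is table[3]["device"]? "mobile"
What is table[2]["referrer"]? "google"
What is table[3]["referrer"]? "direct"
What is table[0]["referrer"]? "linkedin"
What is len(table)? 6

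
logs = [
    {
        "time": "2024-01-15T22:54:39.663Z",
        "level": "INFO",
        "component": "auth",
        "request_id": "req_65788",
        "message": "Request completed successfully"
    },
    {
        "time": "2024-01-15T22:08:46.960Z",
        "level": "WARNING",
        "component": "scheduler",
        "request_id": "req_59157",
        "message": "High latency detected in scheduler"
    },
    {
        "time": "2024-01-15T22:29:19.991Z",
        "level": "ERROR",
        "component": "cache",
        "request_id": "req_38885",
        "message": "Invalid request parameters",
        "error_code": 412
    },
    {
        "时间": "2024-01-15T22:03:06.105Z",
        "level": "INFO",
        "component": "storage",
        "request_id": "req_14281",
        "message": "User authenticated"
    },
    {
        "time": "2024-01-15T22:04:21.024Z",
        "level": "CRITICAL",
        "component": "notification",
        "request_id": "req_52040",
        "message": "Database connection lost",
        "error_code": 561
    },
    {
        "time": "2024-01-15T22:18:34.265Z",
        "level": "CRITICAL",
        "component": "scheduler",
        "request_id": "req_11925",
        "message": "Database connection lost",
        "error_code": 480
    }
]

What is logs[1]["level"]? "WARNING"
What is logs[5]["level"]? "CRITICAL"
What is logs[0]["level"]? "INFO"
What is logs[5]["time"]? "2024-01-15T22:18:34.265Z"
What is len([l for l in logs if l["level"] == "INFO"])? 2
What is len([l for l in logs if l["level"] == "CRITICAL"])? 2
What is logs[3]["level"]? "INFO"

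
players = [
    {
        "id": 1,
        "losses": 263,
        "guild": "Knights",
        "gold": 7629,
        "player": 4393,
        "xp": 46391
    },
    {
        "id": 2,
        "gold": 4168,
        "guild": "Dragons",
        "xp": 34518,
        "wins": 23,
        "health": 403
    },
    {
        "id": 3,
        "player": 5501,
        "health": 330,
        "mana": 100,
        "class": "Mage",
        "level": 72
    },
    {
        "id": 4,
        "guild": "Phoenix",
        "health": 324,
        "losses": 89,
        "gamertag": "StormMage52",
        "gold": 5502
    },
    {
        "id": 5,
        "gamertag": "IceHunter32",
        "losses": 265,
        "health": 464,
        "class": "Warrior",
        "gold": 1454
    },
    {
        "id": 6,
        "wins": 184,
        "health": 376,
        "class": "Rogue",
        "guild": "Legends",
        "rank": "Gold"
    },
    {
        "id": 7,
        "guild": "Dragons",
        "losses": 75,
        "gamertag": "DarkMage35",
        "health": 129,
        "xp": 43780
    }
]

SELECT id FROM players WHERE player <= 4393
[1]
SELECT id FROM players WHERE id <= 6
[1, 2, 3, 4, 5, 6]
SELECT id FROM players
[1, 2, 3, 4, 5, 6, 7]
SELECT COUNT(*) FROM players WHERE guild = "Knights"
1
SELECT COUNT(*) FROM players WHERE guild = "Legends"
1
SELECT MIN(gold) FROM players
1454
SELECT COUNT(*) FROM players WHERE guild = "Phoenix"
1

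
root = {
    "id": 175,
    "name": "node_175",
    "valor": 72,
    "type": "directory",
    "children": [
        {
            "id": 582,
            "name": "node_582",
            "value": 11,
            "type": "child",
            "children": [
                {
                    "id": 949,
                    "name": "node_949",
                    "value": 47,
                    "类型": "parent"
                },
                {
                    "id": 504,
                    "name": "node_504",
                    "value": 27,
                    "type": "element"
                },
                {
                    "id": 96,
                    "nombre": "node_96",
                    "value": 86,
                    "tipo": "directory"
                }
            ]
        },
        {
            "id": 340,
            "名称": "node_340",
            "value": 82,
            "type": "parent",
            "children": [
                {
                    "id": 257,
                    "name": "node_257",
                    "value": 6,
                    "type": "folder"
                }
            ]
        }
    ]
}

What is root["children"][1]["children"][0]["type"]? "folder"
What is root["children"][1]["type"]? "parent"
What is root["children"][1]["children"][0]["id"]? 257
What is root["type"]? "directory"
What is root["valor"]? 72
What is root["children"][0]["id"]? 582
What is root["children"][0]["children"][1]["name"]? "node_504"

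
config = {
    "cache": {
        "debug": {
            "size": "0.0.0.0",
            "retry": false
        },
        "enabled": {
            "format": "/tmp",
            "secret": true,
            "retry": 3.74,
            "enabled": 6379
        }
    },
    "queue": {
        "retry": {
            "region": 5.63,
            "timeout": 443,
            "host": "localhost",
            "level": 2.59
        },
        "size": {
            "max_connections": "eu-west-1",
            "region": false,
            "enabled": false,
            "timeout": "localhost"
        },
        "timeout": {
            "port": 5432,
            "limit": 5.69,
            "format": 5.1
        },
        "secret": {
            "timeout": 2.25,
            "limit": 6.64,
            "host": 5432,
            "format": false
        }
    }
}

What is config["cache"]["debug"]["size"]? "0.0.0.0"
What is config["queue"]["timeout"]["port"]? 5432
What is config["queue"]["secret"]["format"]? False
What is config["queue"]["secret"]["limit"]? 6.64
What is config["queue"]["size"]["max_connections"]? "eu-west-1"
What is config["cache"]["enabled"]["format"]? "/tmp"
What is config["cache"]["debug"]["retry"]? False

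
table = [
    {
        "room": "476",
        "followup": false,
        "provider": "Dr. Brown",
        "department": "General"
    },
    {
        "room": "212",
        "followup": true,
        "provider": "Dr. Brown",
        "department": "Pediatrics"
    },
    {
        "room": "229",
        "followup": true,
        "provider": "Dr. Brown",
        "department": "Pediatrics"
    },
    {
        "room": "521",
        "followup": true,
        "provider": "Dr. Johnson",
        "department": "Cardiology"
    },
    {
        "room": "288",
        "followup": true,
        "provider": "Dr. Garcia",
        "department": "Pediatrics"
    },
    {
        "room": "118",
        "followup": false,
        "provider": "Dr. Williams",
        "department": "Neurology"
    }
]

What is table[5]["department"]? "Neurology"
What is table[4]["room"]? "288"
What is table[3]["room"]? "521"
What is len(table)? 6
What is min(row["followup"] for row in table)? False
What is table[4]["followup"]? True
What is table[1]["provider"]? "Dr. Brown"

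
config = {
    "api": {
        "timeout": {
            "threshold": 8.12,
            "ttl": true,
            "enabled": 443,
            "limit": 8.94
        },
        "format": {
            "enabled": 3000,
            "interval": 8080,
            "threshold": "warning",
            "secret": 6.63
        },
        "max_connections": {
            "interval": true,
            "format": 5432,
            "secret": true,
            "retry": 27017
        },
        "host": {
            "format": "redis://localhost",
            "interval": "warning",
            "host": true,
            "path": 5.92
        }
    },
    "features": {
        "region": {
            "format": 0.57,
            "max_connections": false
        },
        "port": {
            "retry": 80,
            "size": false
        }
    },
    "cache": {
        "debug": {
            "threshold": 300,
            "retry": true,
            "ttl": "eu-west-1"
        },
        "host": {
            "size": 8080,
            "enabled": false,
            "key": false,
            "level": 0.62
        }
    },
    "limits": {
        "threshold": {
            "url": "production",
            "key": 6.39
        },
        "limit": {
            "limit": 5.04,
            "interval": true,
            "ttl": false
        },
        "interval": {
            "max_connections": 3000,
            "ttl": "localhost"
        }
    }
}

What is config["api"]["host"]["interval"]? "warning"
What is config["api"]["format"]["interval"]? 8080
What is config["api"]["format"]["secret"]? 6.63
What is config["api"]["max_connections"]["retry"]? 27017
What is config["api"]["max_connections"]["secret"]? True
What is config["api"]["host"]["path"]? 5.92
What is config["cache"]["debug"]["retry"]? True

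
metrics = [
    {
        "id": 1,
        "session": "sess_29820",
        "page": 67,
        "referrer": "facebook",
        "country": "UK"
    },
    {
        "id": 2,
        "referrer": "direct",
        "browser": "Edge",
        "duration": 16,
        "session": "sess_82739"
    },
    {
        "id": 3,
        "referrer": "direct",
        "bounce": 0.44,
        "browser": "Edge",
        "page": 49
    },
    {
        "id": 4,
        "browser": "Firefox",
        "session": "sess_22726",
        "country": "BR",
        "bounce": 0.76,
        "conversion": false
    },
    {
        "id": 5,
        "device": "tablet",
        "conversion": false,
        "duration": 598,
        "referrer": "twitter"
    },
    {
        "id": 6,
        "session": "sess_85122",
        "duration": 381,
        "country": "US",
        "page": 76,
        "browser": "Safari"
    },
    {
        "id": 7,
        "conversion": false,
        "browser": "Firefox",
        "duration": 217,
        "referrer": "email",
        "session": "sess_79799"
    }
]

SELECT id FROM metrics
[1, 2, 3, 4, 5, 6, 7]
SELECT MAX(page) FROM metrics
76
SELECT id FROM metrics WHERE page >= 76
[6]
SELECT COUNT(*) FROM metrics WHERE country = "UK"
1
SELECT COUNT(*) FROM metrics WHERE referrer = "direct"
2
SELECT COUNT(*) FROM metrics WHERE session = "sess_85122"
1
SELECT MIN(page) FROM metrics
49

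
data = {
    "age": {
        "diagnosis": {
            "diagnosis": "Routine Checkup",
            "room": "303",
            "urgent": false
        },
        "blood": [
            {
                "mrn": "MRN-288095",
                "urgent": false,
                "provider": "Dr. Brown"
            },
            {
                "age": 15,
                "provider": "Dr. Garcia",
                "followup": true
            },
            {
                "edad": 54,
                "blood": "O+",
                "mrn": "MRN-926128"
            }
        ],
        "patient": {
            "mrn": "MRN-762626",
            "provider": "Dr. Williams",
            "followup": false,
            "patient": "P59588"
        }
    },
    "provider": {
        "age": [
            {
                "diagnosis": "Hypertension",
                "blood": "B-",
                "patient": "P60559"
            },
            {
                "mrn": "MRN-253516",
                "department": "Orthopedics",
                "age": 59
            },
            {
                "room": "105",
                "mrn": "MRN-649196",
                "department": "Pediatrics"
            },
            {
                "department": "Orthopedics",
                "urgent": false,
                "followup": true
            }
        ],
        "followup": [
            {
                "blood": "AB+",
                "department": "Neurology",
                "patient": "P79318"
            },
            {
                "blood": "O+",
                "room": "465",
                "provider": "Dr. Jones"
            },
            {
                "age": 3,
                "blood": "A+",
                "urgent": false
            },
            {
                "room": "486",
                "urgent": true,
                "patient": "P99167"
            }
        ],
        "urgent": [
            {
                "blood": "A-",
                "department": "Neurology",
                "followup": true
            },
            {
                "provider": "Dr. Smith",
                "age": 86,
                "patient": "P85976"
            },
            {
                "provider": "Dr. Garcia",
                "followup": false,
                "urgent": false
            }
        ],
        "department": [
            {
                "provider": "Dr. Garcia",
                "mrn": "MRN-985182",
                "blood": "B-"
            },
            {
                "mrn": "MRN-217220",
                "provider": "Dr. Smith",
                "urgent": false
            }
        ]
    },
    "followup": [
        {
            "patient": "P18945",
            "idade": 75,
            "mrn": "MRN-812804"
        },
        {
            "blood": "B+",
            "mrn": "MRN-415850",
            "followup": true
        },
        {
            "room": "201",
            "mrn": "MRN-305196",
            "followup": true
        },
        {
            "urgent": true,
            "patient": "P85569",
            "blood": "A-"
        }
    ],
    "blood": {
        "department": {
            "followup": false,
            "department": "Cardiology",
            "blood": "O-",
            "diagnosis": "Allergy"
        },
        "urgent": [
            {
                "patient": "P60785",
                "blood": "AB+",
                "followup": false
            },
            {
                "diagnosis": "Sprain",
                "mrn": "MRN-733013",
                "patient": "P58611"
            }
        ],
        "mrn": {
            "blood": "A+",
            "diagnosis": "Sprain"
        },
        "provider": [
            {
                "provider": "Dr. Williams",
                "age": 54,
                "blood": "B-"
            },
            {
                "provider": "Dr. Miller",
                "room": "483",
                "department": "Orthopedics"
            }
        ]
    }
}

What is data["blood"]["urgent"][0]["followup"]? False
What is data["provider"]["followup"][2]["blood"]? "A+"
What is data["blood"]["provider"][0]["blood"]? "B-"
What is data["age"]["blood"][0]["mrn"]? "MRN-288095"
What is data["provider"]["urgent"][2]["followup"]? False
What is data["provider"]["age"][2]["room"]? "105"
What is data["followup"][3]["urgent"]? True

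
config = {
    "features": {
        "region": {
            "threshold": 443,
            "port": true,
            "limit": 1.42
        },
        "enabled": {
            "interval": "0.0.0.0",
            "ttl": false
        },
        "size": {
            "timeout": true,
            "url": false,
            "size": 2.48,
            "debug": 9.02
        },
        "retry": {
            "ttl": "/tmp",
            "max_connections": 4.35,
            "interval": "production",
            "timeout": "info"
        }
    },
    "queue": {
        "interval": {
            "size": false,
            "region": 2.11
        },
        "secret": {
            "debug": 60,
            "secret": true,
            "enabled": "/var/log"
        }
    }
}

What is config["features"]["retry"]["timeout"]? "info"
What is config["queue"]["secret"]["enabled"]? "/var/log"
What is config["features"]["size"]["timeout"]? True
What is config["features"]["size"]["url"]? False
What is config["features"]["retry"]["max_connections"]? 4.35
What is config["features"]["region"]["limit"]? 1.42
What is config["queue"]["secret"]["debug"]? 60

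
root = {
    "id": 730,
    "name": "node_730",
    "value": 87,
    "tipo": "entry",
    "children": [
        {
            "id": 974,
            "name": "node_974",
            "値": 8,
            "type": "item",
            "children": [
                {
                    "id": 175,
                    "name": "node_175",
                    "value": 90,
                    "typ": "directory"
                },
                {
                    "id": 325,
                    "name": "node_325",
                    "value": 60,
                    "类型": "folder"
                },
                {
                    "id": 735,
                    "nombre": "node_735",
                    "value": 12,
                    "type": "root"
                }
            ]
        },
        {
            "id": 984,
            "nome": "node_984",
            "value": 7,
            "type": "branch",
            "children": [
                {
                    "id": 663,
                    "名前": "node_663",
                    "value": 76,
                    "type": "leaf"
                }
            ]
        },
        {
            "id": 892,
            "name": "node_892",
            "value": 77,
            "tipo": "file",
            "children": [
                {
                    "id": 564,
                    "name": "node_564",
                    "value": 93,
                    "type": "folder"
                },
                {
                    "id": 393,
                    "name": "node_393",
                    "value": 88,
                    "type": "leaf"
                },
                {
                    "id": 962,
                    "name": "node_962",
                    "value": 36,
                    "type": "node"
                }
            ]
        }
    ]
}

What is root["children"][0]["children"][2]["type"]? "root"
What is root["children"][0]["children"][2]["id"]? 735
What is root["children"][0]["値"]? 8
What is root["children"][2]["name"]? "node_892"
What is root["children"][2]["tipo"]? "file"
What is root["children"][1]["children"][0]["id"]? 663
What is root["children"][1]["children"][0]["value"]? 76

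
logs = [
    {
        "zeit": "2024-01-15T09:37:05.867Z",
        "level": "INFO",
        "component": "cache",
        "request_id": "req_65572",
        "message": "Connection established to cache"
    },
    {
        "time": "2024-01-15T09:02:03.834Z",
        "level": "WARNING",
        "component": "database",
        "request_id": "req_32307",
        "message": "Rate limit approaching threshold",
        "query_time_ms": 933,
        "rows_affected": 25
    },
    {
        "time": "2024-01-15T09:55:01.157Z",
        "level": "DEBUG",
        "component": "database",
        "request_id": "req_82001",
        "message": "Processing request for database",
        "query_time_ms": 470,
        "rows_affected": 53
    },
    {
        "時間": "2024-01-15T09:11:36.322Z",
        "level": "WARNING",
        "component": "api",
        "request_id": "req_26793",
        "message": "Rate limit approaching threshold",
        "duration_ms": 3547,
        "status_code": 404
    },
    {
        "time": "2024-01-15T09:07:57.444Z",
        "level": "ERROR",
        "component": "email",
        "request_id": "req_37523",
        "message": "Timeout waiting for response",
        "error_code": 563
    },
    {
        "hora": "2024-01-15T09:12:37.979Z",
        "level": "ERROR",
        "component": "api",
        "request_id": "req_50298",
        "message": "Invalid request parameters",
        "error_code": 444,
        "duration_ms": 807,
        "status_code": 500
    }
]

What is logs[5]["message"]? "Invalid request parameters"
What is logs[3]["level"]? "WARNING"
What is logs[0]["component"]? "cache"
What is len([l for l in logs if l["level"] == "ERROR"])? 2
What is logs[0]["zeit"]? "2024-01-15T09:37:05.867Z"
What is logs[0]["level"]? "INFO"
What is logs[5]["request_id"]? "req_50298"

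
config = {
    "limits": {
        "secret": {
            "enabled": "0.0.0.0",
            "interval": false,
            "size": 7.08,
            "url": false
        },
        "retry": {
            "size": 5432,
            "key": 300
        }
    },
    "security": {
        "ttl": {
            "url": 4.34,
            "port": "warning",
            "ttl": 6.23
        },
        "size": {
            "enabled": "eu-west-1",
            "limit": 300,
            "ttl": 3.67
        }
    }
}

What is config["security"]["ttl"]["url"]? 4.34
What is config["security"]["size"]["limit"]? 300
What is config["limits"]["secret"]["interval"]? False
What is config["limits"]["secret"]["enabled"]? "0.0.0.0"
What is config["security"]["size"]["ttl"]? 3.67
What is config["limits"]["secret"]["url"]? False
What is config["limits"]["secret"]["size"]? 7.08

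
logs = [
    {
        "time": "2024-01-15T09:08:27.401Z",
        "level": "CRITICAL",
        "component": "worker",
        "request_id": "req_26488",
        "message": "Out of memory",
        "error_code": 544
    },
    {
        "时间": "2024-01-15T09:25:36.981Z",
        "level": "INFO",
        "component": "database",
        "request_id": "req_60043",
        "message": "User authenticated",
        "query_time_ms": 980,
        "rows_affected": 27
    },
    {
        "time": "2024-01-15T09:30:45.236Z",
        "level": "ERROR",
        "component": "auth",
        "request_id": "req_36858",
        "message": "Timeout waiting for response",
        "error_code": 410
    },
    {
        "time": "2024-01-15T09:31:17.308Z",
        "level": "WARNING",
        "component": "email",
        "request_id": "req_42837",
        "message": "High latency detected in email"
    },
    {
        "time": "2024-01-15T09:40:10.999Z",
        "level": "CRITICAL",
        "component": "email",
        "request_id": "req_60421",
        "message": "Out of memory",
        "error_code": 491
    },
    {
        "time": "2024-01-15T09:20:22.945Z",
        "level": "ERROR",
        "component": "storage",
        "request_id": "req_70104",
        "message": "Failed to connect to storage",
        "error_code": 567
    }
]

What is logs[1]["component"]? "database"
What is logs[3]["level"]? "WARNING"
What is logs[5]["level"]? "ERROR"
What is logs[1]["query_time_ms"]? 980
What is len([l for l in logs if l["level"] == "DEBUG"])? 0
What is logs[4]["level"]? "CRITICAL"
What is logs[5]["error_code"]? 567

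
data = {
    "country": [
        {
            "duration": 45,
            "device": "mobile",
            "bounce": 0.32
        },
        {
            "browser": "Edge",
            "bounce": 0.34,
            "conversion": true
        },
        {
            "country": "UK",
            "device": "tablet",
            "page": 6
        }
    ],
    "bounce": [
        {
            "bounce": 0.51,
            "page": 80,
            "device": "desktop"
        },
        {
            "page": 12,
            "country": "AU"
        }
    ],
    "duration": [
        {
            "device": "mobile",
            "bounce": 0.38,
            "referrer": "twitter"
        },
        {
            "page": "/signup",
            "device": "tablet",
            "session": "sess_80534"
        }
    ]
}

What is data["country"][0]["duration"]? 45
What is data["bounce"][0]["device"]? "desktop"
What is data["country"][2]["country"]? "UK"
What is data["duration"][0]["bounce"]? 0.38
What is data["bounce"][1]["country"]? "AU"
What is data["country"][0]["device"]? "mobile"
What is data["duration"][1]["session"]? "sess_80534"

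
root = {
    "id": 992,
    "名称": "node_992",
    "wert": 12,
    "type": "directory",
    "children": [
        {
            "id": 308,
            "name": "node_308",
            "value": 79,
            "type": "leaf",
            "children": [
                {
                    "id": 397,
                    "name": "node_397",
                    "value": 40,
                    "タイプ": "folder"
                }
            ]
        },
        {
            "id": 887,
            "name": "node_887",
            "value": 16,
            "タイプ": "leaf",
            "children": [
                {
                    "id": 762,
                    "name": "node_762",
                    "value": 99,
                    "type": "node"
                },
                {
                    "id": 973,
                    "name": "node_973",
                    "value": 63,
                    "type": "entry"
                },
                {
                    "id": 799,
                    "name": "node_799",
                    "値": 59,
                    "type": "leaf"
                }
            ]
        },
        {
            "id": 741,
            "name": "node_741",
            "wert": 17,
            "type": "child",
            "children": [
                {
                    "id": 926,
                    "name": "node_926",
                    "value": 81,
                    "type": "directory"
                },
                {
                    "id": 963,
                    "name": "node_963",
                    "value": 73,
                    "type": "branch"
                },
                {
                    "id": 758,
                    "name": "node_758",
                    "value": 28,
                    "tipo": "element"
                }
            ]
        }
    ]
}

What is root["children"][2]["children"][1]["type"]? "branch"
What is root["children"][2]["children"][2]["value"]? 28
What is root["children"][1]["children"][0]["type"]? "node"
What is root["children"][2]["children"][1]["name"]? "node_963"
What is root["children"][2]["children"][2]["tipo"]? "element"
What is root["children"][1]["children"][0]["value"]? 99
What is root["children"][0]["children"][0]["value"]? 40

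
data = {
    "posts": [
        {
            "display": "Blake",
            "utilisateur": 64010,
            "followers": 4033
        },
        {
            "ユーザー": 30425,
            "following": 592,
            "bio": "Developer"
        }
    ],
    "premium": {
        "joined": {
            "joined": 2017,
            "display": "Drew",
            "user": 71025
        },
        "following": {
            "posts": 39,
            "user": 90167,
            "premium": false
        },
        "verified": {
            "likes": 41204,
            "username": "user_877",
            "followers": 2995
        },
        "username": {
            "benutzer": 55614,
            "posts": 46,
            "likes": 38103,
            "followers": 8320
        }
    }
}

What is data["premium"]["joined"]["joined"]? 2017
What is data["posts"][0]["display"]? "Blake"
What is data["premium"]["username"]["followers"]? 8320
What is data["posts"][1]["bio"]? "Developer"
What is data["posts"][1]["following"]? 592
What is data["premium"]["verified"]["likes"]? 41204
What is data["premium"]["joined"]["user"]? 71025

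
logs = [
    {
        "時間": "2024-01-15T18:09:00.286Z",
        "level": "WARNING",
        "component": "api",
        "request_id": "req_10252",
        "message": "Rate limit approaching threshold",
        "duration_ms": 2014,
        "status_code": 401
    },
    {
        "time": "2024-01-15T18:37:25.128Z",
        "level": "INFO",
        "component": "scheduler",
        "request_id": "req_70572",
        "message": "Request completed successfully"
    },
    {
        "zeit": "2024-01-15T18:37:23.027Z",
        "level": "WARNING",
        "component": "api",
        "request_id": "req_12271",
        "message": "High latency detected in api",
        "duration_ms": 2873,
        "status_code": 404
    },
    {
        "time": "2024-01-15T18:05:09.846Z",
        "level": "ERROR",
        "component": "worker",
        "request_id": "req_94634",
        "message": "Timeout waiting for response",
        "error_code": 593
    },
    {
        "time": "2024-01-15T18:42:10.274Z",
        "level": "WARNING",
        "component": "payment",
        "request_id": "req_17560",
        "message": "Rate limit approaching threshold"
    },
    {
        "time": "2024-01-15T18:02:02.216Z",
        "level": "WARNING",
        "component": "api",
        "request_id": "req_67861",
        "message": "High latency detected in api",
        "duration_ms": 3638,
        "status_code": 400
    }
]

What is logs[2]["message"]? "High latency detected in api"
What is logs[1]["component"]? "scheduler"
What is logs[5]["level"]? "WARNING"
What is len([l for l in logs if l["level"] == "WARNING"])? 4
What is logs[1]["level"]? "INFO"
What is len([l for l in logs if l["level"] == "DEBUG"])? 0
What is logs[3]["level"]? "ERROR"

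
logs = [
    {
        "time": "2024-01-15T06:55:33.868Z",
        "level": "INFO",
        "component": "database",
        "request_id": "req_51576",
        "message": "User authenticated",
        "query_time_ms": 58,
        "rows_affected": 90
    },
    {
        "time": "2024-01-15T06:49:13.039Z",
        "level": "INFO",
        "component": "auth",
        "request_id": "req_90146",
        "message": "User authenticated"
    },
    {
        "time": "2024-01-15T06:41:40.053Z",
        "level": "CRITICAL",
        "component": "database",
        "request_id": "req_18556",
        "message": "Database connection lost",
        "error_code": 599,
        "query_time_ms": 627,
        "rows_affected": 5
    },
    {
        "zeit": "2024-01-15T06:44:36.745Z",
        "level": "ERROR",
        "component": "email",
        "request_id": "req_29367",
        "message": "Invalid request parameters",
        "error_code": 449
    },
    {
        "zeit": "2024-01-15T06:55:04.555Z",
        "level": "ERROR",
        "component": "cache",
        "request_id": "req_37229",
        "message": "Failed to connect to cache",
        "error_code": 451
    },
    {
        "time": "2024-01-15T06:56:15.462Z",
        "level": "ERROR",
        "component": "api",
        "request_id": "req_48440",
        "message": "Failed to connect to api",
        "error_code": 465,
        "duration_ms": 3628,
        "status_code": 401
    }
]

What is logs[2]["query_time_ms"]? 627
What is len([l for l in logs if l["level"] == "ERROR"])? 3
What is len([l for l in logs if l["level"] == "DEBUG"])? 0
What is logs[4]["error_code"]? 451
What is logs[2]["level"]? "CRITICAL"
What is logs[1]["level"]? "INFO"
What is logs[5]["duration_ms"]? 3628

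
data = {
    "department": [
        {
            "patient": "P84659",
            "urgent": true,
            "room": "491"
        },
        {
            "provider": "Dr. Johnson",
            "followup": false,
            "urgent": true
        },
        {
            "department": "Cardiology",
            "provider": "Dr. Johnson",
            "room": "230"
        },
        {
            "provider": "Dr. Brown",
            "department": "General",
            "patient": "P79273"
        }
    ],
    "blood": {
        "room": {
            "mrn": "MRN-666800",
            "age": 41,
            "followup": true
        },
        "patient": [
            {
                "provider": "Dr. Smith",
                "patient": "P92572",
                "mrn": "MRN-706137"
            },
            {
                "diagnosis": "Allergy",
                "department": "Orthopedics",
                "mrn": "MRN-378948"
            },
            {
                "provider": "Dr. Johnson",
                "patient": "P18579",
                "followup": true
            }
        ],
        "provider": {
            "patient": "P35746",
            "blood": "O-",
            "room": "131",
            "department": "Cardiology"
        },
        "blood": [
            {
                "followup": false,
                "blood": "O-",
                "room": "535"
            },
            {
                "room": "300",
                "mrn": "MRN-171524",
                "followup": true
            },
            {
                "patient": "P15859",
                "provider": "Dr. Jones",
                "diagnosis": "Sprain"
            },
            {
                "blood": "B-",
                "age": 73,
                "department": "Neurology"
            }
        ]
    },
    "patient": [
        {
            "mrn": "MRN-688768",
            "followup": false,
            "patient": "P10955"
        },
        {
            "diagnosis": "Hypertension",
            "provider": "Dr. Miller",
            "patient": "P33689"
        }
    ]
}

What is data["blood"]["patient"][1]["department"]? "Orthopedics"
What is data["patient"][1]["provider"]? "Dr. Miller"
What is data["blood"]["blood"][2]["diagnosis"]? "Sprain"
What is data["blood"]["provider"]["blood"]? "O-"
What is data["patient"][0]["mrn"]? "MRN-688768"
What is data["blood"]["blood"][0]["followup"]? False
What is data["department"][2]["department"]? "Cardiology"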